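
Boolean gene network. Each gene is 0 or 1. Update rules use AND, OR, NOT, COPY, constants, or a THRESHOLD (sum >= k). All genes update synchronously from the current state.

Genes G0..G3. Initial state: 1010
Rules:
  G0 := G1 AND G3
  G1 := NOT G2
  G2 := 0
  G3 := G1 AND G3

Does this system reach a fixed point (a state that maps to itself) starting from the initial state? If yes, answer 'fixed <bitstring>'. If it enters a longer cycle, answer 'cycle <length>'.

Step 0: 1010
Step 1: G0=G1&G3=0&0=0 G1=NOT G2=NOT 1=0 G2=0(const) G3=G1&G3=0&0=0 -> 0000
Step 2: G0=G1&G3=0&0=0 G1=NOT G2=NOT 0=1 G2=0(const) G3=G1&G3=0&0=0 -> 0100
Step 3: G0=G1&G3=1&0=0 G1=NOT G2=NOT 0=1 G2=0(const) G3=G1&G3=1&0=0 -> 0100
Fixed point reached at step 2: 0100

Answer: fixed 0100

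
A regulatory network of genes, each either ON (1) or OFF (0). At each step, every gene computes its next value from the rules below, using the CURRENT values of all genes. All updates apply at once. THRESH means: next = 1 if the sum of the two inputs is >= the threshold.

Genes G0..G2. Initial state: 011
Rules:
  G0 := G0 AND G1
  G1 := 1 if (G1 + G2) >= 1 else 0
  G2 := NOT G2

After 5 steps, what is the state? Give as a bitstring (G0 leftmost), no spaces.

Step 1: G0=G0&G1=0&1=0 G1=(1+1>=1)=1 G2=NOT G2=NOT 1=0 -> 010
Step 2: G0=G0&G1=0&1=0 G1=(1+0>=1)=1 G2=NOT G2=NOT 0=1 -> 011
Step 3: G0=G0&G1=0&1=0 G1=(1+1>=1)=1 G2=NOT G2=NOT 1=0 -> 010
Step 4: G0=G0&G1=0&1=0 G1=(1+0>=1)=1 G2=NOT G2=NOT 0=1 -> 011
Step 5: G0=G0&G1=0&1=0 G1=(1+1>=1)=1 G2=NOT G2=NOT 1=0 -> 010

010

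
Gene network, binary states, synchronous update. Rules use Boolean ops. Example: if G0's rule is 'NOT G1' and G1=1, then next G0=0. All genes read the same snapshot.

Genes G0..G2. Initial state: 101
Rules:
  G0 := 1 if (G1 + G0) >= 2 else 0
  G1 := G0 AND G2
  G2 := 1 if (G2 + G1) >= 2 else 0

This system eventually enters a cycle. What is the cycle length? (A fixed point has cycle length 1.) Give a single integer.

Answer: 1

Derivation:
Step 0: 101
Step 1: G0=(0+1>=2)=0 G1=G0&G2=1&1=1 G2=(1+0>=2)=0 -> 010
Step 2: G0=(1+0>=2)=0 G1=G0&G2=0&0=0 G2=(0+1>=2)=0 -> 000
Step 3: G0=(0+0>=2)=0 G1=G0&G2=0&0=0 G2=(0+0>=2)=0 -> 000
State from step 3 equals state from step 2 -> cycle length 1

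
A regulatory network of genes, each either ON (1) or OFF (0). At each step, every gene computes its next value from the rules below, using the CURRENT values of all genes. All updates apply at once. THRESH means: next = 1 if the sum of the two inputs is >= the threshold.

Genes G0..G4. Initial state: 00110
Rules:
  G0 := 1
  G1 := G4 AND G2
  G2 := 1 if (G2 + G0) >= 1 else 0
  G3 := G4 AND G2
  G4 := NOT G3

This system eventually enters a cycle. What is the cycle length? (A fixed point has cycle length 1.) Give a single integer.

Answer: 4

Derivation:
Step 0: 00110
Step 1: G0=1(const) G1=G4&G2=0&1=0 G2=(1+0>=1)=1 G3=G4&G2=0&1=0 G4=NOT G3=NOT 1=0 -> 10100
Step 2: G0=1(const) G1=G4&G2=0&1=0 G2=(1+1>=1)=1 G3=G4&G2=0&1=0 G4=NOT G3=NOT 0=1 -> 10101
Step 3: G0=1(const) G1=G4&G2=1&1=1 G2=(1+1>=1)=1 G3=G4&G2=1&1=1 G4=NOT G3=NOT 0=1 -> 11111
Step 4: G0=1(const) G1=G4&G2=1&1=1 G2=(1+1>=1)=1 G3=G4&G2=1&1=1 G4=NOT G3=NOT 1=0 -> 11110
Step 5: G0=1(const) G1=G4&G2=0&1=0 G2=(1+1>=1)=1 G3=G4&G2=0&1=0 G4=NOT G3=NOT 1=0 -> 10100
State from step 5 equals state from step 1 -> cycle length 4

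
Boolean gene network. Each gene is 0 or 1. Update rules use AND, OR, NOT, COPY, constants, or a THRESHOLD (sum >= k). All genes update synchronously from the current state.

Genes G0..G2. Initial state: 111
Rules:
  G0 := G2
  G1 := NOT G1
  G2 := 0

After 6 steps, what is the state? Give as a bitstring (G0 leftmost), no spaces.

Step 1: G0=G2=1 G1=NOT G1=NOT 1=0 G2=0(const) -> 100
Step 2: G0=G2=0 G1=NOT G1=NOT 0=1 G2=0(const) -> 010
Step 3: G0=G2=0 G1=NOT G1=NOT 1=0 G2=0(const) -> 000
Step 4: G0=G2=0 G1=NOT G1=NOT 0=1 G2=0(const) -> 010
Step 5: G0=G2=0 G1=NOT G1=NOT 1=0 G2=0(const) -> 000
Step 6: G0=G2=0 G1=NOT G1=NOT 0=1 G2=0(const) -> 010

010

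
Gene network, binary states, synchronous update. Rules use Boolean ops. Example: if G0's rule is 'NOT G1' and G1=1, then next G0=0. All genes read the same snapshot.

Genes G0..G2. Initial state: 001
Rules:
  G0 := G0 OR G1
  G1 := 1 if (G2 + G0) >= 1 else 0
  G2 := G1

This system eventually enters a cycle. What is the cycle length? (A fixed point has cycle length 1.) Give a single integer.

Answer: 1

Derivation:
Step 0: 001
Step 1: G0=G0|G1=0|0=0 G1=(1+0>=1)=1 G2=G1=0 -> 010
Step 2: G0=G0|G1=0|1=1 G1=(0+0>=1)=0 G2=G1=1 -> 101
Step 3: G0=G0|G1=1|0=1 G1=(1+1>=1)=1 G2=G1=0 -> 110
Step 4: G0=G0|G1=1|1=1 G1=(0+1>=1)=1 G2=G1=1 -> 111
Step 5: G0=G0|G1=1|1=1 G1=(1+1>=1)=1 G2=G1=1 -> 111
State from step 5 equals state from step 4 -> cycle length 1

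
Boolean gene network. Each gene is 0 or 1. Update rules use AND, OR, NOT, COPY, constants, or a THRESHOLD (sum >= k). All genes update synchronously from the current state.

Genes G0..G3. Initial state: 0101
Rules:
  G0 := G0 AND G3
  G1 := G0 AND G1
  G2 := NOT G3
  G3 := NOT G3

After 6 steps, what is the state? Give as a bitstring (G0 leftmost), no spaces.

Step 1: G0=G0&G3=0&1=0 G1=G0&G1=0&1=0 G2=NOT G3=NOT 1=0 G3=NOT G3=NOT 1=0 -> 0000
Step 2: G0=G0&G3=0&0=0 G1=G0&G1=0&0=0 G2=NOT G3=NOT 0=1 G3=NOT G3=NOT 0=1 -> 0011
Step 3: G0=G0&G3=0&1=0 G1=G0&G1=0&0=0 G2=NOT G3=NOT 1=0 G3=NOT G3=NOT 1=0 -> 0000
Step 4: G0=G0&G3=0&0=0 G1=G0&G1=0&0=0 G2=NOT G3=NOT 0=1 G3=NOT G3=NOT 0=1 -> 0011
Step 5: G0=G0&G3=0&1=0 G1=G0&G1=0&0=0 G2=NOT G3=NOT 1=0 G3=NOT G3=NOT 1=0 -> 0000
Step 6: G0=G0&G3=0&0=0 G1=G0&G1=0&0=0 G2=NOT G3=NOT 0=1 G3=NOT G3=NOT 0=1 -> 0011

0011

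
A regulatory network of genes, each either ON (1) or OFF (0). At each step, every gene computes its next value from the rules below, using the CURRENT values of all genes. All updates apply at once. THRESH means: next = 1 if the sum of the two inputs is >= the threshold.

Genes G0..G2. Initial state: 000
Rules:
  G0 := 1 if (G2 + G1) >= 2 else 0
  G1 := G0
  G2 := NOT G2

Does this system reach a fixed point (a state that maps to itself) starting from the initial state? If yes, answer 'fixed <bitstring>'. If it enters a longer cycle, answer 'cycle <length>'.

Step 0: 000
Step 1: G0=(0+0>=2)=0 G1=G0=0 G2=NOT G2=NOT 0=1 -> 001
Step 2: G0=(1+0>=2)=0 G1=G0=0 G2=NOT G2=NOT 1=0 -> 000
Cycle of length 2 starting at step 0 -> no fixed point

Answer: cycle 2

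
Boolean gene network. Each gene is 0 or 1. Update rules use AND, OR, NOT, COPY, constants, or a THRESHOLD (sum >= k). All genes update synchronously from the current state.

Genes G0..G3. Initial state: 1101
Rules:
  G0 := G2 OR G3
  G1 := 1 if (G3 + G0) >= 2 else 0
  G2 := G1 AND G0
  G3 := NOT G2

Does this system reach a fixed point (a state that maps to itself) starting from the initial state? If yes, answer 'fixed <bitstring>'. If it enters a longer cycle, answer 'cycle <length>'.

Step 0: 1101
Step 1: G0=G2|G3=0|1=1 G1=(1+1>=2)=1 G2=G1&G0=1&1=1 G3=NOT G2=NOT 0=1 -> 1111
Step 2: G0=G2|G3=1|1=1 G1=(1+1>=2)=1 G2=G1&G0=1&1=1 G3=NOT G2=NOT 1=0 -> 1110
Step 3: G0=G2|G3=1|0=1 G1=(0+1>=2)=0 G2=G1&G0=1&1=1 G3=NOT G2=NOT 1=0 -> 1010
Step 4: G0=G2|G3=1|0=1 G1=(0+1>=2)=0 G2=G1&G0=0&1=0 G3=NOT G2=NOT 1=0 -> 1000
Step 5: G0=G2|G3=0|0=0 G1=(0+1>=2)=0 G2=G1&G0=0&1=0 G3=NOT G2=NOT 0=1 -> 0001
Step 6: G0=G2|G3=0|1=1 G1=(1+0>=2)=0 G2=G1&G0=0&0=0 G3=NOT G2=NOT 0=1 -> 1001
Step 7: G0=G2|G3=0|1=1 G1=(1+1>=2)=1 G2=G1&G0=0&1=0 G3=NOT G2=NOT 0=1 -> 1101
Cycle of length 7 starting at step 0 -> no fixed point

Answer: cycle 7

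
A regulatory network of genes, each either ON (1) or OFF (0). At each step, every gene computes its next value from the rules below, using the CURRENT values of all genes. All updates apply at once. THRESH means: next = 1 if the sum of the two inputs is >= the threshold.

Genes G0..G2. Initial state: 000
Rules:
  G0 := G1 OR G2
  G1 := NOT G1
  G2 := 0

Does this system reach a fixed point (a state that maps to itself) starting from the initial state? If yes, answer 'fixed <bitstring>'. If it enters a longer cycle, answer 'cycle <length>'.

Answer: cycle 2

Derivation:
Step 0: 000
Step 1: G0=G1|G2=0|0=0 G1=NOT G1=NOT 0=1 G2=0(const) -> 010
Step 2: G0=G1|G2=1|0=1 G1=NOT G1=NOT 1=0 G2=0(const) -> 100
Step 3: G0=G1|G2=0|0=0 G1=NOT G1=NOT 0=1 G2=0(const) -> 010
Cycle of length 2 starting at step 1 -> no fixed point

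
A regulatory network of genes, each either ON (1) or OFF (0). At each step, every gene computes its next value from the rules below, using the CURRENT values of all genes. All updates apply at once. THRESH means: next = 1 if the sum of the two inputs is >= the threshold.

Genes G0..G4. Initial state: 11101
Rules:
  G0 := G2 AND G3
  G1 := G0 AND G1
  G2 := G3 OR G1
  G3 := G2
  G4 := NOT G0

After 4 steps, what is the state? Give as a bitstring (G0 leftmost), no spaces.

Step 1: G0=G2&G3=1&0=0 G1=G0&G1=1&1=1 G2=G3|G1=0|1=1 G3=G2=1 G4=NOT G0=NOT 1=0 -> 01110
Step 2: G0=G2&G3=1&1=1 G1=G0&G1=0&1=0 G2=G3|G1=1|1=1 G3=G2=1 G4=NOT G0=NOT 0=1 -> 10111
Step 3: G0=G2&G3=1&1=1 G1=G0&G1=1&0=0 G2=G3|G1=1|0=1 G3=G2=1 G4=NOT G0=NOT 1=0 -> 10110
Step 4: G0=G2&G3=1&1=1 G1=G0&G1=1&0=0 G2=G3|G1=1|0=1 G3=G2=1 G4=NOT G0=NOT 1=0 -> 10110

10110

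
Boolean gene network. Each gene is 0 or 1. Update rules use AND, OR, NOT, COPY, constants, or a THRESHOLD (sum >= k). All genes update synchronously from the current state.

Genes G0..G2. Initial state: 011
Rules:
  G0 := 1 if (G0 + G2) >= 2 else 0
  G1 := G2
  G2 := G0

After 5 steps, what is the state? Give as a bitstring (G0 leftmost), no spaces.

Step 1: G0=(0+1>=2)=0 G1=G2=1 G2=G0=0 -> 010
Step 2: G0=(0+0>=2)=0 G1=G2=0 G2=G0=0 -> 000
Step 3: G0=(0+0>=2)=0 G1=G2=0 G2=G0=0 -> 000
Step 4: G0=(0+0>=2)=0 G1=G2=0 G2=G0=0 -> 000
Step 5: G0=(0+0>=2)=0 G1=G2=0 G2=G0=0 -> 000

000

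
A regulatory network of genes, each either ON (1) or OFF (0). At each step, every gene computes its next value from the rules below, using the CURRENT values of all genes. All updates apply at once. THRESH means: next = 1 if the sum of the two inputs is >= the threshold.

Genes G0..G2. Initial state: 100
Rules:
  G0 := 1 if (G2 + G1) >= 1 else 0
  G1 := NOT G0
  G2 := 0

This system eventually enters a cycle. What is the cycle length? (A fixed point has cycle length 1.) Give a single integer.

Step 0: 100
Step 1: G0=(0+0>=1)=0 G1=NOT G0=NOT 1=0 G2=0(const) -> 000
Step 2: G0=(0+0>=1)=0 G1=NOT G0=NOT 0=1 G2=0(const) -> 010
Step 3: G0=(0+1>=1)=1 G1=NOT G0=NOT 0=1 G2=0(const) -> 110
Step 4: G0=(0+1>=1)=1 G1=NOT G0=NOT 1=0 G2=0(const) -> 100
State from step 4 equals state from step 0 -> cycle length 4

Answer: 4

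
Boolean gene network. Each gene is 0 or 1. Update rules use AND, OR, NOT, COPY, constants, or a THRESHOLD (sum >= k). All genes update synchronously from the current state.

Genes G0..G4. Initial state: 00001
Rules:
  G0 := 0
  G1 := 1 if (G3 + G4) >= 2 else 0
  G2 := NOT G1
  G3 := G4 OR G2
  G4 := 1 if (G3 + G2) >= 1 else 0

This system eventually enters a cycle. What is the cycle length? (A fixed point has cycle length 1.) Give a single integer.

Answer: 1

Derivation:
Step 0: 00001
Step 1: G0=0(const) G1=(0+1>=2)=0 G2=NOT G1=NOT 0=1 G3=G4|G2=1|0=1 G4=(0+0>=1)=0 -> 00110
Step 2: G0=0(const) G1=(1+0>=2)=0 G2=NOT G1=NOT 0=1 G3=G4|G2=0|1=1 G4=(1+1>=1)=1 -> 00111
Step 3: G0=0(const) G1=(1+1>=2)=1 G2=NOT G1=NOT 0=1 G3=G4|G2=1|1=1 G4=(1+1>=1)=1 -> 01111
Step 4: G0=0(const) G1=(1+1>=2)=1 G2=NOT G1=NOT 1=0 G3=G4|G2=1|1=1 G4=(1+1>=1)=1 -> 01011
Step 5: G0=0(const) G1=(1+1>=2)=1 G2=NOT G1=NOT 1=0 G3=G4|G2=1|0=1 G4=(1+0>=1)=1 -> 01011
State from step 5 equals state from step 4 -> cycle length 1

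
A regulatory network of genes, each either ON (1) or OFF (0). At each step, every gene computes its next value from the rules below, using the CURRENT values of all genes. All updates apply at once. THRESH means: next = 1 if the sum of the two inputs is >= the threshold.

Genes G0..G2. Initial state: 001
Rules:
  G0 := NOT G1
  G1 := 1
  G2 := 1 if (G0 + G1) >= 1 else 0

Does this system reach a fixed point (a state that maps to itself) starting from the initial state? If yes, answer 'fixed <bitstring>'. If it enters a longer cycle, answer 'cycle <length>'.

Answer: fixed 011

Derivation:
Step 0: 001
Step 1: G0=NOT G1=NOT 0=1 G1=1(const) G2=(0+0>=1)=0 -> 110
Step 2: G0=NOT G1=NOT 1=0 G1=1(const) G2=(1+1>=1)=1 -> 011
Step 3: G0=NOT G1=NOT 1=0 G1=1(const) G2=(0+1>=1)=1 -> 011
Fixed point reached at step 2: 011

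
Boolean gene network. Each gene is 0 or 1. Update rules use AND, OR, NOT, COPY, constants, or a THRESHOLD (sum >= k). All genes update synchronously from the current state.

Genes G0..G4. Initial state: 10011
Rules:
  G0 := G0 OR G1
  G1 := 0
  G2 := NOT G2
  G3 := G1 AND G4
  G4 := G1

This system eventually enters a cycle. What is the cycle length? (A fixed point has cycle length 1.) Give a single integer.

Step 0: 10011
Step 1: G0=G0|G1=1|0=1 G1=0(const) G2=NOT G2=NOT 0=1 G3=G1&G4=0&1=0 G4=G1=0 -> 10100
Step 2: G0=G0|G1=1|0=1 G1=0(const) G2=NOT G2=NOT 1=0 G3=G1&G4=0&0=0 G4=G1=0 -> 10000
Step 3: G0=G0|G1=1|0=1 G1=0(const) G2=NOT G2=NOT 0=1 G3=G1&G4=0&0=0 G4=G1=0 -> 10100
State from step 3 equals state from step 1 -> cycle length 2

Answer: 2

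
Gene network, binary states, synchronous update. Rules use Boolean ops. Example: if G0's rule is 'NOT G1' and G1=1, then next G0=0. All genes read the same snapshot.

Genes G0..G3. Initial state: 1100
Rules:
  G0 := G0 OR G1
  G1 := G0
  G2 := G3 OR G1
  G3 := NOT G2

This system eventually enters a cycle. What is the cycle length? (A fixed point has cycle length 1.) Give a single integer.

Answer: 1

Derivation:
Step 0: 1100
Step 1: G0=G0|G1=1|1=1 G1=G0=1 G2=G3|G1=0|1=1 G3=NOT G2=NOT 0=1 -> 1111
Step 2: G0=G0|G1=1|1=1 G1=G0=1 G2=G3|G1=1|1=1 G3=NOT G2=NOT 1=0 -> 1110
Step 3: G0=G0|G1=1|1=1 G1=G0=1 G2=G3|G1=0|1=1 G3=NOT G2=NOT 1=0 -> 1110
State from step 3 equals state from step 2 -> cycle length 1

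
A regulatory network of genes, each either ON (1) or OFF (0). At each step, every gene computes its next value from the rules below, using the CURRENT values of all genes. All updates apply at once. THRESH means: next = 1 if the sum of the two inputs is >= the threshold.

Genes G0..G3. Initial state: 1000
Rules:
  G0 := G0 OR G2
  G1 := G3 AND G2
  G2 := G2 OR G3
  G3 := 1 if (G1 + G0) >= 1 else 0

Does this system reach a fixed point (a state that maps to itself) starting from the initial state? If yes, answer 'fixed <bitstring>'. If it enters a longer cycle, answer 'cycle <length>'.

Answer: fixed 1111

Derivation:
Step 0: 1000
Step 1: G0=G0|G2=1|0=1 G1=G3&G2=0&0=0 G2=G2|G3=0|0=0 G3=(0+1>=1)=1 -> 1001
Step 2: G0=G0|G2=1|0=1 G1=G3&G2=1&0=0 G2=G2|G3=0|1=1 G3=(0+1>=1)=1 -> 1011
Step 3: G0=G0|G2=1|1=1 G1=G3&G2=1&1=1 G2=G2|G3=1|1=1 G3=(0+1>=1)=1 -> 1111
Step 4: G0=G0|G2=1|1=1 G1=G3&G2=1&1=1 G2=G2|G3=1|1=1 G3=(1+1>=1)=1 -> 1111
Fixed point reached at step 3: 1111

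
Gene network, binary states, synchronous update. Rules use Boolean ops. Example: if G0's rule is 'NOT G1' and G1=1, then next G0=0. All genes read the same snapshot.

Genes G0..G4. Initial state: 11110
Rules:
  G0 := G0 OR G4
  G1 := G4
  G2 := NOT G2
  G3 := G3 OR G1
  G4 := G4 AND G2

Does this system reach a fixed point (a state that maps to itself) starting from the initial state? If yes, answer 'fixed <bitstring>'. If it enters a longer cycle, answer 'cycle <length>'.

Answer: cycle 2

Derivation:
Step 0: 11110
Step 1: G0=G0|G4=1|0=1 G1=G4=0 G2=NOT G2=NOT 1=0 G3=G3|G1=1|1=1 G4=G4&G2=0&1=0 -> 10010
Step 2: G0=G0|G4=1|0=1 G1=G4=0 G2=NOT G2=NOT 0=1 G3=G3|G1=1|0=1 G4=G4&G2=0&0=0 -> 10110
Step 3: G0=G0|G4=1|0=1 G1=G4=0 G2=NOT G2=NOT 1=0 G3=G3|G1=1|0=1 G4=G4&G2=0&1=0 -> 10010
Cycle of length 2 starting at step 1 -> no fixed point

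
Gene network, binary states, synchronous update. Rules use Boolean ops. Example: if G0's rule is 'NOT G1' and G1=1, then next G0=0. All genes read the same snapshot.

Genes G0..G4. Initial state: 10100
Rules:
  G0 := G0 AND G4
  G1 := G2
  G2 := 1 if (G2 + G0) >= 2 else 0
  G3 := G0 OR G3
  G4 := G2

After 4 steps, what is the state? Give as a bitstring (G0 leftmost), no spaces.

Step 1: G0=G0&G4=1&0=0 G1=G2=1 G2=(1+1>=2)=1 G3=G0|G3=1|0=1 G4=G2=1 -> 01111
Step 2: G0=G0&G4=0&1=0 G1=G2=1 G2=(1+0>=2)=0 G3=G0|G3=0|1=1 G4=G2=1 -> 01011
Step 3: G0=G0&G4=0&1=0 G1=G2=0 G2=(0+0>=2)=0 G3=G0|G3=0|1=1 G4=G2=0 -> 00010
Step 4: G0=G0&G4=0&0=0 G1=G2=0 G2=(0+0>=2)=0 G3=G0|G3=0|1=1 G4=G2=0 -> 00010

00010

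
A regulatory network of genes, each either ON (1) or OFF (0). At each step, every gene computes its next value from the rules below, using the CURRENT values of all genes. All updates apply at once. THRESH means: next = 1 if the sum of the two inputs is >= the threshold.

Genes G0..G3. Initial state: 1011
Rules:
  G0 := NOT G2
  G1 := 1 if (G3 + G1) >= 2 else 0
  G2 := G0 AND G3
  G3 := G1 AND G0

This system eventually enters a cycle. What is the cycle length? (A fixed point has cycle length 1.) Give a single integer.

Answer: 1

Derivation:
Step 0: 1011
Step 1: G0=NOT G2=NOT 1=0 G1=(1+0>=2)=0 G2=G0&G3=1&1=1 G3=G1&G0=0&1=0 -> 0010
Step 2: G0=NOT G2=NOT 1=0 G1=(0+0>=2)=0 G2=G0&G3=0&0=0 G3=G1&G0=0&0=0 -> 0000
Step 3: G0=NOT G2=NOT 0=1 G1=(0+0>=2)=0 G2=G0&G3=0&0=0 G3=G1&G0=0&0=0 -> 1000
Step 4: G0=NOT G2=NOT 0=1 G1=(0+0>=2)=0 G2=G0&G3=1&0=0 G3=G1&G0=0&1=0 -> 1000
State from step 4 equals state from step 3 -> cycle length 1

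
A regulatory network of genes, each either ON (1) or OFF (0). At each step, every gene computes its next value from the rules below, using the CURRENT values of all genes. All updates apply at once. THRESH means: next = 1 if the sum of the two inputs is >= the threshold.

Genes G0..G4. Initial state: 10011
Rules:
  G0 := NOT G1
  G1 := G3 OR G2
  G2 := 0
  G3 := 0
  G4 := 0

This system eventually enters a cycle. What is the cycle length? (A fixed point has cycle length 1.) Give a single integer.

Step 0: 10011
Step 1: G0=NOT G1=NOT 0=1 G1=G3|G2=1|0=1 G2=0(const) G3=0(const) G4=0(const) -> 11000
Step 2: G0=NOT G1=NOT 1=0 G1=G3|G2=0|0=0 G2=0(const) G3=0(const) G4=0(const) -> 00000
Step 3: G0=NOT G1=NOT 0=1 G1=G3|G2=0|0=0 G2=0(const) G3=0(const) G4=0(const) -> 10000
Step 4: G0=NOT G1=NOT 0=1 G1=G3|G2=0|0=0 G2=0(const) G3=0(const) G4=0(const) -> 10000
State from step 4 equals state from step 3 -> cycle length 1

Answer: 1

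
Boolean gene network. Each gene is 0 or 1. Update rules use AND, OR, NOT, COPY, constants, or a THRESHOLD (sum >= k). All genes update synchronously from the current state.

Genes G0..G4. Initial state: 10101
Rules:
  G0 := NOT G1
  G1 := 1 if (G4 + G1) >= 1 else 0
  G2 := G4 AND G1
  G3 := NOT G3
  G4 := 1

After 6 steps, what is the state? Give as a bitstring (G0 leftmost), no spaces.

Step 1: G0=NOT G1=NOT 0=1 G1=(1+0>=1)=1 G2=G4&G1=1&0=0 G3=NOT G3=NOT 0=1 G4=1(const) -> 11011
Step 2: G0=NOT G1=NOT 1=0 G1=(1+1>=1)=1 G2=G4&G1=1&1=1 G3=NOT G3=NOT 1=0 G4=1(const) -> 01101
Step 3: G0=NOT G1=NOT 1=0 G1=(1+1>=1)=1 G2=G4&G1=1&1=1 G3=NOT G3=NOT 0=1 G4=1(const) -> 01111
Step 4: G0=NOT G1=NOT 1=0 G1=(1+1>=1)=1 G2=G4&G1=1&1=1 G3=NOT G3=NOT 1=0 G4=1(const) -> 01101
Step 5: G0=NOT G1=NOT 1=0 G1=(1+1>=1)=1 G2=G4&G1=1&1=1 G3=NOT G3=NOT 0=1 G4=1(const) -> 01111
Step 6: G0=NOT G1=NOT 1=0 G1=(1+1>=1)=1 G2=G4&G1=1&1=1 G3=NOT G3=NOT 1=0 G4=1(const) -> 01101

01101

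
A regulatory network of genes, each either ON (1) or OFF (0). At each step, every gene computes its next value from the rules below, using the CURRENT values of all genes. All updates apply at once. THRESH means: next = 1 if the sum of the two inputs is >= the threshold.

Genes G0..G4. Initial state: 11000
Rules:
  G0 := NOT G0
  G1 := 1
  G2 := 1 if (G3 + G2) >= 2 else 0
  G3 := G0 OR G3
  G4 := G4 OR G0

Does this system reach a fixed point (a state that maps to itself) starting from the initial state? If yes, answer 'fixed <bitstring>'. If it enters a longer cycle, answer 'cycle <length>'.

Answer: cycle 2

Derivation:
Step 0: 11000
Step 1: G0=NOT G0=NOT 1=0 G1=1(const) G2=(0+0>=2)=0 G3=G0|G3=1|0=1 G4=G4|G0=0|1=1 -> 01011
Step 2: G0=NOT G0=NOT 0=1 G1=1(const) G2=(1+0>=2)=0 G3=G0|G3=0|1=1 G4=G4|G0=1|0=1 -> 11011
Step 3: G0=NOT G0=NOT 1=0 G1=1(const) G2=(1+0>=2)=0 G3=G0|G3=1|1=1 G4=G4|G0=1|1=1 -> 01011
Cycle of length 2 starting at step 1 -> no fixed point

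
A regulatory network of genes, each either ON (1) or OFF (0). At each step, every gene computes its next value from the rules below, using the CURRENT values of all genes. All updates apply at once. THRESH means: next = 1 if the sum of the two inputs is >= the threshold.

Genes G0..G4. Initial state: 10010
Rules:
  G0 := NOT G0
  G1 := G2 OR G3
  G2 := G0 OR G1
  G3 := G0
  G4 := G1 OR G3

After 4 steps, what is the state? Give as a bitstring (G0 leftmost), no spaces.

Step 1: G0=NOT G0=NOT 1=0 G1=G2|G3=0|1=1 G2=G0|G1=1|0=1 G3=G0=1 G4=G1|G3=0|1=1 -> 01111
Step 2: G0=NOT G0=NOT 0=1 G1=G2|G3=1|1=1 G2=G0|G1=0|1=1 G3=G0=0 G4=G1|G3=1|1=1 -> 11101
Step 3: G0=NOT G0=NOT 1=0 G1=G2|G3=1|0=1 G2=G0|G1=1|1=1 G3=G0=1 G4=G1|G3=1|0=1 -> 01111
Step 4: G0=NOT G0=NOT 0=1 G1=G2|G3=1|1=1 G2=G0|G1=0|1=1 G3=G0=0 G4=G1|G3=1|1=1 -> 11101

11101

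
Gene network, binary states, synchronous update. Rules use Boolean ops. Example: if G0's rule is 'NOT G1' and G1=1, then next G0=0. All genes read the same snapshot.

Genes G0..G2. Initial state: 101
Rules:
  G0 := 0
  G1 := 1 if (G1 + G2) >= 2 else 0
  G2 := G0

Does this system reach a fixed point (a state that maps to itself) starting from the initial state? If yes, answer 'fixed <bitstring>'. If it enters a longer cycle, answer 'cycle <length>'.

Step 0: 101
Step 1: G0=0(const) G1=(0+1>=2)=0 G2=G0=1 -> 001
Step 2: G0=0(const) G1=(0+1>=2)=0 G2=G0=0 -> 000
Step 3: G0=0(const) G1=(0+0>=2)=0 G2=G0=0 -> 000
Fixed point reached at step 2: 000

Answer: fixed 000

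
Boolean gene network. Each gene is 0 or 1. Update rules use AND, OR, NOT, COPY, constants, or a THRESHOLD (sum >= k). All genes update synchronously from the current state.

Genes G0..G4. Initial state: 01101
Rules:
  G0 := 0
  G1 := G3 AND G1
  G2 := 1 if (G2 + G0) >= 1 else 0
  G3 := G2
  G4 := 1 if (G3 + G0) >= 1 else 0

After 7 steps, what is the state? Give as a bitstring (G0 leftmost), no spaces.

Step 1: G0=0(const) G1=G3&G1=0&1=0 G2=(1+0>=1)=1 G3=G2=1 G4=(0+0>=1)=0 -> 00110
Step 2: G0=0(const) G1=G3&G1=1&0=0 G2=(1+0>=1)=1 G3=G2=1 G4=(1+0>=1)=1 -> 00111
Step 3: G0=0(const) G1=G3&G1=1&0=0 G2=(1+0>=1)=1 G3=G2=1 G4=(1+0>=1)=1 -> 00111
Step 4: G0=0(const) G1=G3&G1=1&0=0 G2=(1+0>=1)=1 G3=G2=1 G4=(1+0>=1)=1 -> 00111
Step 5: G0=0(const) G1=G3&G1=1&0=0 G2=(1+0>=1)=1 G3=G2=1 G4=(1+0>=1)=1 -> 00111
Step 6: G0=0(const) G1=G3&G1=1&0=0 G2=(1+0>=1)=1 G3=G2=1 G4=(1+0>=1)=1 -> 00111
Step 7: G0=0(const) G1=G3&G1=1&0=0 G2=(1+0>=1)=1 G3=G2=1 G4=(1+0>=1)=1 -> 00111

00111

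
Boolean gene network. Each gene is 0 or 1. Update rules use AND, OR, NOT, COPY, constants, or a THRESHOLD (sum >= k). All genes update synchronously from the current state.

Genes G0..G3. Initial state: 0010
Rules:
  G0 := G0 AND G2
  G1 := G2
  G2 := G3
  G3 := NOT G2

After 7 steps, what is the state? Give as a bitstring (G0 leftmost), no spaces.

Step 1: G0=G0&G2=0&1=0 G1=G2=1 G2=G3=0 G3=NOT G2=NOT 1=0 -> 0100
Step 2: G0=G0&G2=0&0=0 G1=G2=0 G2=G3=0 G3=NOT G2=NOT 0=1 -> 0001
Step 3: G0=G0&G2=0&0=0 G1=G2=0 G2=G3=1 G3=NOT G2=NOT 0=1 -> 0011
Step 4: G0=G0&G2=0&1=0 G1=G2=1 G2=G3=1 G3=NOT G2=NOT 1=0 -> 0110
Step 5: G0=G0&G2=0&1=0 G1=G2=1 G2=G3=0 G3=NOT G2=NOT 1=0 -> 0100
Step 6: G0=G0&G2=0&0=0 G1=G2=0 G2=G3=0 G3=NOT G2=NOT 0=1 -> 0001
Step 7: G0=G0&G2=0&0=0 G1=G2=0 G2=G3=1 G3=NOT G2=NOT 0=1 -> 0011

0011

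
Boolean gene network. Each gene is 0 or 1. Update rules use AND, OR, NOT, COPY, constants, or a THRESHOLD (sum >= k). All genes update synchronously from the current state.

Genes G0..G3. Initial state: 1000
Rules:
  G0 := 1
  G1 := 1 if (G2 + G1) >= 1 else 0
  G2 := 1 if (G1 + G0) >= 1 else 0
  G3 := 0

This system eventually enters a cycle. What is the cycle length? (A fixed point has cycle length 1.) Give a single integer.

Answer: 1

Derivation:
Step 0: 1000
Step 1: G0=1(const) G1=(0+0>=1)=0 G2=(0+1>=1)=1 G3=0(const) -> 1010
Step 2: G0=1(const) G1=(1+0>=1)=1 G2=(0+1>=1)=1 G3=0(const) -> 1110
Step 3: G0=1(const) G1=(1+1>=1)=1 G2=(1+1>=1)=1 G3=0(const) -> 1110
State from step 3 equals state from step 2 -> cycle length 1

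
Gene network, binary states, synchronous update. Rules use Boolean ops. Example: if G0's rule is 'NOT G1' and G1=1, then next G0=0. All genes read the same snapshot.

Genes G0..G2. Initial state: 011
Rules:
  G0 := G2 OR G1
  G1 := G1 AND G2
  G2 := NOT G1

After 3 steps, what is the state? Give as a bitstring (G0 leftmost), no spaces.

Step 1: G0=G2|G1=1|1=1 G1=G1&G2=1&1=1 G2=NOT G1=NOT 1=0 -> 110
Step 2: G0=G2|G1=0|1=1 G1=G1&G2=1&0=0 G2=NOT G1=NOT 1=0 -> 100
Step 3: G0=G2|G1=0|0=0 G1=G1&G2=0&0=0 G2=NOT G1=NOT 0=1 -> 001

001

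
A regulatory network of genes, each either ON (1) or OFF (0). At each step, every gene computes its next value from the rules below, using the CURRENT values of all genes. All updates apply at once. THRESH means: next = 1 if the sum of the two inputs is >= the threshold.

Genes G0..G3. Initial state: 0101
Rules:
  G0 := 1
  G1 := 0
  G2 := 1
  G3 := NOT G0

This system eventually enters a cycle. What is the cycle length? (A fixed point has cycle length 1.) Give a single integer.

Step 0: 0101
Step 1: G0=1(const) G1=0(const) G2=1(const) G3=NOT G0=NOT 0=1 -> 1011
Step 2: G0=1(const) G1=0(const) G2=1(const) G3=NOT G0=NOT 1=0 -> 1010
Step 3: G0=1(const) G1=0(const) G2=1(const) G3=NOT G0=NOT 1=0 -> 1010
State from step 3 equals state from step 2 -> cycle length 1

Answer: 1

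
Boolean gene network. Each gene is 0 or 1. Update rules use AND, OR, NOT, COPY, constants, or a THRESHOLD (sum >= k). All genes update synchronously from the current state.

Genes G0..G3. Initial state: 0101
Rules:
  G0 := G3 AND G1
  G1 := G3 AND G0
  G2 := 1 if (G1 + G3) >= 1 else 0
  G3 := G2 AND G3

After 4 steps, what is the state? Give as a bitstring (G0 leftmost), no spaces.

Step 1: G0=G3&G1=1&1=1 G1=G3&G0=1&0=0 G2=(1+1>=1)=1 G3=G2&G3=0&1=0 -> 1010
Step 2: G0=G3&G1=0&0=0 G1=G3&G0=0&1=0 G2=(0+0>=1)=0 G3=G2&G3=1&0=0 -> 0000
Step 3: G0=G3&G1=0&0=0 G1=G3&G0=0&0=0 G2=(0+0>=1)=0 G3=G2&G3=0&0=0 -> 0000
Step 4: G0=G3&G1=0&0=0 G1=G3&G0=0&0=0 G2=(0+0>=1)=0 G3=G2&G3=0&0=0 -> 0000

0000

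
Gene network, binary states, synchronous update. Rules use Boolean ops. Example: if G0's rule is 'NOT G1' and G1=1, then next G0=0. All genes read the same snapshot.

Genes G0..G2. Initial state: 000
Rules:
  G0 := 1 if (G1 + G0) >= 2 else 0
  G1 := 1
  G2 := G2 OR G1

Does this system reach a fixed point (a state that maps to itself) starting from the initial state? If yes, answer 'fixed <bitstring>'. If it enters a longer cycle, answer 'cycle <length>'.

Answer: fixed 011

Derivation:
Step 0: 000
Step 1: G0=(0+0>=2)=0 G1=1(const) G2=G2|G1=0|0=0 -> 010
Step 2: G0=(1+0>=2)=0 G1=1(const) G2=G2|G1=0|1=1 -> 011
Step 3: G0=(1+0>=2)=0 G1=1(const) G2=G2|G1=1|1=1 -> 011
Fixed point reached at step 2: 011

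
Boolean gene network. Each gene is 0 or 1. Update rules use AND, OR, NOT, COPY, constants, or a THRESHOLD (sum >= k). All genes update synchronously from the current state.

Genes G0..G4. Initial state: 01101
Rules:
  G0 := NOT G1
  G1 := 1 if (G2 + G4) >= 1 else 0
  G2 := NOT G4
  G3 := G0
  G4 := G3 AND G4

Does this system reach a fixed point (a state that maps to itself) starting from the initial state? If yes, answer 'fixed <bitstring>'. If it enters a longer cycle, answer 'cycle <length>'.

Step 0: 01101
Step 1: G0=NOT G1=NOT 1=0 G1=(1+1>=1)=1 G2=NOT G4=NOT 1=0 G3=G0=0 G4=G3&G4=0&1=0 -> 01000
Step 2: G0=NOT G1=NOT 1=0 G1=(0+0>=1)=0 G2=NOT G4=NOT 0=1 G3=G0=0 G4=G3&G4=0&0=0 -> 00100
Step 3: G0=NOT G1=NOT 0=1 G1=(1+0>=1)=1 G2=NOT G4=NOT 0=1 G3=G0=0 G4=G3&G4=0&0=0 -> 11100
Step 4: G0=NOT G1=NOT 1=0 G1=(1+0>=1)=1 G2=NOT G4=NOT 0=1 G3=G0=1 G4=G3&G4=0&0=0 -> 01110
Step 5: G0=NOT G1=NOT 1=0 G1=(1+0>=1)=1 G2=NOT G4=NOT 0=1 G3=G0=0 G4=G3&G4=1&0=0 -> 01100
Step 6: G0=NOT G1=NOT 1=0 G1=(1+0>=1)=1 G2=NOT G4=NOT 0=1 G3=G0=0 G4=G3&G4=0&0=0 -> 01100
Fixed point reached at step 5: 01100

Answer: fixed 01100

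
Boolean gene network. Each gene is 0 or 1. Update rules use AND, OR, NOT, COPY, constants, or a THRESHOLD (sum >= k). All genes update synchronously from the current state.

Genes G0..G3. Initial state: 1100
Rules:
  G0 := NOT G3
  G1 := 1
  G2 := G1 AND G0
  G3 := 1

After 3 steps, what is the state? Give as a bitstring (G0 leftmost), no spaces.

Step 1: G0=NOT G3=NOT 0=1 G1=1(const) G2=G1&G0=1&1=1 G3=1(const) -> 1111
Step 2: G0=NOT G3=NOT 1=0 G1=1(const) G2=G1&G0=1&1=1 G3=1(const) -> 0111
Step 3: G0=NOT G3=NOT 1=0 G1=1(const) G2=G1&G0=1&0=0 G3=1(const) -> 0101

0101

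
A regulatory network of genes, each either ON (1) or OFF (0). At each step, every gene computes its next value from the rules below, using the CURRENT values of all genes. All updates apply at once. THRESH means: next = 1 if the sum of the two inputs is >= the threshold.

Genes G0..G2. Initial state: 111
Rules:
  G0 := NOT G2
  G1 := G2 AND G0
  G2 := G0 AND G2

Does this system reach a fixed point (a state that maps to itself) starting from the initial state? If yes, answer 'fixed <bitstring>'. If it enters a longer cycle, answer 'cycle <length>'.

Step 0: 111
Step 1: G0=NOT G2=NOT 1=0 G1=G2&G0=1&1=1 G2=G0&G2=1&1=1 -> 011
Step 2: G0=NOT G2=NOT 1=0 G1=G2&G0=1&0=0 G2=G0&G2=0&1=0 -> 000
Step 3: G0=NOT G2=NOT 0=1 G1=G2&G0=0&0=0 G2=G0&G2=0&0=0 -> 100
Step 4: G0=NOT G2=NOT 0=1 G1=G2&G0=0&1=0 G2=G0&G2=1&0=0 -> 100
Fixed point reached at step 3: 100

Answer: fixed 100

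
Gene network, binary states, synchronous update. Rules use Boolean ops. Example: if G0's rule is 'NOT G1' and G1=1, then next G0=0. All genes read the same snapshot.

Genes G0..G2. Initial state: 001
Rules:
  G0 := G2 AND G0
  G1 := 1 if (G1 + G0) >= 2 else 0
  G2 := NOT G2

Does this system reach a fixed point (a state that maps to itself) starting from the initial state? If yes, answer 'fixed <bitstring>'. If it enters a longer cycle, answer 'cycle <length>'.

Answer: cycle 2

Derivation:
Step 0: 001
Step 1: G0=G2&G0=1&0=0 G1=(0+0>=2)=0 G2=NOT G2=NOT 1=0 -> 000
Step 2: G0=G2&G0=0&0=0 G1=(0+0>=2)=0 G2=NOT G2=NOT 0=1 -> 001
Cycle of length 2 starting at step 0 -> no fixed point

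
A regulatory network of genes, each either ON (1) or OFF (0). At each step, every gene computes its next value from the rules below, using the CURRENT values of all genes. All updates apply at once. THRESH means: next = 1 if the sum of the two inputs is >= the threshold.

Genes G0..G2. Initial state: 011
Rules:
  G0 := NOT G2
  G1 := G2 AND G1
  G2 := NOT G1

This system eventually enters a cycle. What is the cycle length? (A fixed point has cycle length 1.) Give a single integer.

Answer: 1

Derivation:
Step 0: 011
Step 1: G0=NOT G2=NOT 1=0 G1=G2&G1=1&1=1 G2=NOT G1=NOT 1=0 -> 010
Step 2: G0=NOT G2=NOT 0=1 G1=G2&G1=0&1=0 G2=NOT G1=NOT 1=0 -> 100
Step 3: G0=NOT G2=NOT 0=1 G1=G2&G1=0&0=0 G2=NOT G1=NOT 0=1 -> 101
Step 4: G0=NOT G2=NOT 1=0 G1=G2&G1=1&0=0 G2=NOT G1=NOT 0=1 -> 001
Step 5: G0=NOT G2=NOT 1=0 G1=G2&G1=1&0=0 G2=NOT G1=NOT 0=1 -> 001
State from step 5 equals state from step 4 -> cycle length 1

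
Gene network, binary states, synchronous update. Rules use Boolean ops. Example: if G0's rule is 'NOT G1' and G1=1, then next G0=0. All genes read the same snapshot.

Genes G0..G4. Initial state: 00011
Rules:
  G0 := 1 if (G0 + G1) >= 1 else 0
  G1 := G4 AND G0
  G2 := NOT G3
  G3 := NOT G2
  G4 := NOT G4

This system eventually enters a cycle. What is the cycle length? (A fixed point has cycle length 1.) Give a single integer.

Answer: 2

Derivation:
Step 0: 00011
Step 1: G0=(0+0>=1)=0 G1=G4&G0=1&0=0 G2=NOT G3=NOT 1=0 G3=NOT G2=NOT 0=1 G4=NOT G4=NOT 1=0 -> 00010
Step 2: G0=(0+0>=1)=0 G1=G4&G0=0&0=0 G2=NOT G3=NOT 1=0 G3=NOT G2=NOT 0=1 G4=NOT G4=NOT 0=1 -> 00011
State from step 2 equals state from step 0 -> cycle length 2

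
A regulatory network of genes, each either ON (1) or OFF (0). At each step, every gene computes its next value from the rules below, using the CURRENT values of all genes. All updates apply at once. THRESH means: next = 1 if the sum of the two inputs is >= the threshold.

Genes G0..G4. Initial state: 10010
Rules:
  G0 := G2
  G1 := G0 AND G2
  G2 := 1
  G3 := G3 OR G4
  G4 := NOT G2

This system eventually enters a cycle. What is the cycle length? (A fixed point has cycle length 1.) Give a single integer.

Answer: 1

Derivation:
Step 0: 10010
Step 1: G0=G2=0 G1=G0&G2=1&0=0 G2=1(const) G3=G3|G4=1|0=1 G4=NOT G2=NOT 0=1 -> 00111
Step 2: G0=G2=1 G1=G0&G2=0&1=0 G2=1(const) G3=G3|G4=1|1=1 G4=NOT G2=NOT 1=0 -> 10110
Step 3: G0=G2=1 G1=G0&G2=1&1=1 G2=1(const) G3=G3|G4=1|0=1 G4=NOT G2=NOT 1=0 -> 11110
Step 4: G0=G2=1 G1=G0&G2=1&1=1 G2=1(const) G3=G3|G4=1|0=1 G4=NOT G2=NOT 1=0 -> 11110
State from step 4 equals state from step 3 -> cycle length 1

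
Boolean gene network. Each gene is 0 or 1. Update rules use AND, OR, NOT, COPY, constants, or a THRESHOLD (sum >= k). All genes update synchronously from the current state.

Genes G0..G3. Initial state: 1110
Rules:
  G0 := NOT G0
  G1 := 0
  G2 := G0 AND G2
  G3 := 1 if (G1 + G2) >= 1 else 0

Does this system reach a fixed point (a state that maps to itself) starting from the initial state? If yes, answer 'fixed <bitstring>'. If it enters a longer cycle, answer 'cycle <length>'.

Answer: cycle 2

Derivation:
Step 0: 1110
Step 1: G0=NOT G0=NOT 1=0 G1=0(const) G2=G0&G2=1&1=1 G3=(1+1>=1)=1 -> 0011
Step 2: G0=NOT G0=NOT 0=1 G1=0(const) G2=G0&G2=0&1=0 G3=(0+1>=1)=1 -> 1001
Step 3: G0=NOT G0=NOT 1=0 G1=0(const) G2=G0&G2=1&0=0 G3=(0+0>=1)=0 -> 0000
Step 4: G0=NOT G0=NOT 0=1 G1=0(const) G2=G0&G2=0&0=0 G3=(0+0>=1)=0 -> 1000
Step 5: G0=NOT G0=NOT 1=0 G1=0(const) G2=G0&G2=1&0=0 G3=(0+0>=1)=0 -> 0000
Cycle of length 2 starting at step 3 -> no fixed point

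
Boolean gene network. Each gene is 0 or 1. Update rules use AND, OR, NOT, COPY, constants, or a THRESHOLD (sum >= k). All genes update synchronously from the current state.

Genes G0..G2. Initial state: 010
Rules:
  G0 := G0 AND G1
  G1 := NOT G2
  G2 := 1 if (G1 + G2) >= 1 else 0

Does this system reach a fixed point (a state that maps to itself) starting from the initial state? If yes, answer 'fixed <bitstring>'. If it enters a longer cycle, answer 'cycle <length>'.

Step 0: 010
Step 1: G0=G0&G1=0&1=0 G1=NOT G2=NOT 0=1 G2=(1+0>=1)=1 -> 011
Step 2: G0=G0&G1=0&1=0 G1=NOT G2=NOT 1=0 G2=(1+1>=1)=1 -> 001
Step 3: G0=G0&G1=0&0=0 G1=NOT G2=NOT 1=0 G2=(0+1>=1)=1 -> 001
Fixed point reached at step 2: 001

Answer: fixed 001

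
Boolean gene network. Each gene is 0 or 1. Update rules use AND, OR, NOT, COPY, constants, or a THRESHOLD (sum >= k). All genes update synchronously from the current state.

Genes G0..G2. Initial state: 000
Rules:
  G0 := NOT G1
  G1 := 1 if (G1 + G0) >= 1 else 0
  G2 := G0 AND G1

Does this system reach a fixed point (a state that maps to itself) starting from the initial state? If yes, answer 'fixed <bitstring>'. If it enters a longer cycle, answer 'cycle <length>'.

Step 0: 000
Step 1: G0=NOT G1=NOT 0=1 G1=(0+0>=1)=0 G2=G0&G1=0&0=0 -> 100
Step 2: G0=NOT G1=NOT 0=1 G1=(0+1>=1)=1 G2=G0&G1=1&0=0 -> 110
Step 3: G0=NOT G1=NOT 1=0 G1=(1+1>=1)=1 G2=G0&G1=1&1=1 -> 011
Step 4: G0=NOT G1=NOT 1=0 G1=(1+0>=1)=1 G2=G0&G1=0&1=0 -> 010
Step 5: G0=NOT G1=NOT 1=0 G1=(1+0>=1)=1 G2=G0&G1=0&1=0 -> 010
Fixed point reached at step 4: 010

Answer: fixed 010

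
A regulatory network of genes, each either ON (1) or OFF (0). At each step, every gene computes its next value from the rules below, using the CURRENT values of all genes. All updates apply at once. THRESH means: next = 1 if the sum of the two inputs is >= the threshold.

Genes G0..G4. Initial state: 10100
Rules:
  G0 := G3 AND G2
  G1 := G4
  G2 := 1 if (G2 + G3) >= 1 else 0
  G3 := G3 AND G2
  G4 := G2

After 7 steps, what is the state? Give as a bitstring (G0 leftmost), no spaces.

Step 1: G0=G3&G2=0&1=0 G1=G4=0 G2=(1+0>=1)=1 G3=G3&G2=0&1=0 G4=G2=1 -> 00101
Step 2: G0=G3&G2=0&1=0 G1=G4=1 G2=(1+0>=1)=1 G3=G3&G2=0&1=0 G4=G2=1 -> 01101
Step 3: G0=G3&G2=0&1=0 G1=G4=1 G2=(1+0>=1)=1 G3=G3&G2=0&1=0 G4=G2=1 -> 01101
Step 4: G0=G3&G2=0&1=0 G1=G4=1 G2=(1+0>=1)=1 G3=G3&G2=0&1=0 G4=G2=1 -> 01101
Step 5: G0=G3&G2=0&1=0 G1=G4=1 G2=(1+0>=1)=1 G3=G3&G2=0&1=0 G4=G2=1 -> 01101
Step 6: G0=G3&G2=0&1=0 G1=G4=1 G2=(1+0>=1)=1 G3=G3&G2=0&1=0 G4=G2=1 -> 01101
Step 7: G0=G3&G2=0&1=0 G1=G4=1 G2=(1+0>=1)=1 G3=G3&G2=0&1=0 G4=G2=1 -> 01101

01101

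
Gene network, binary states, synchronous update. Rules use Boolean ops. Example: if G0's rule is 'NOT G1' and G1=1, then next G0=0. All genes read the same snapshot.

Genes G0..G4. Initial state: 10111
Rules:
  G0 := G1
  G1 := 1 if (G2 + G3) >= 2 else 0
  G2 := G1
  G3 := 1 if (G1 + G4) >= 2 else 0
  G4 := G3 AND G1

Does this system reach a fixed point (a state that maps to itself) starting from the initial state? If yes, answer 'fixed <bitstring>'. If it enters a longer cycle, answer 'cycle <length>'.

Answer: fixed 00000

Derivation:
Step 0: 10111
Step 1: G0=G1=0 G1=(1+1>=2)=1 G2=G1=0 G3=(0+1>=2)=0 G4=G3&G1=1&0=0 -> 01000
Step 2: G0=G1=1 G1=(0+0>=2)=0 G2=G1=1 G3=(1+0>=2)=0 G4=G3&G1=0&1=0 -> 10100
Step 3: G0=G1=0 G1=(1+0>=2)=0 G2=G1=0 G3=(0+0>=2)=0 G4=G3&G1=0&0=0 -> 00000
Step 4: G0=G1=0 G1=(0+0>=2)=0 G2=G1=0 G3=(0+0>=2)=0 G4=G3&G1=0&0=0 -> 00000
Fixed point reached at step 3: 00000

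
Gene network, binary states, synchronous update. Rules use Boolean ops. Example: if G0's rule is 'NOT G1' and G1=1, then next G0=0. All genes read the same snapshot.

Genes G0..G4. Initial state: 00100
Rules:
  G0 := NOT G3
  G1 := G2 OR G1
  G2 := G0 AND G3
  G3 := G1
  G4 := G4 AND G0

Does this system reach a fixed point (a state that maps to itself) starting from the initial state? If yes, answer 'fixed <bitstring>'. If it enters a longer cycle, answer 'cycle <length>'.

Answer: fixed 01010

Derivation:
Step 0: 00100
Step 1: G0=NOT G3=NOT 0=1 G1=G2|G1=1|0=1 G2=G0&G3=0&0=0 G3=G1=0 G4=G4&G0=0&0=0 -> 11000
Step 2: G0=NOT G3=NOT 0=1 G1=G2|G1=0|1=1 G2=G0&G3=1&0=0 G3=G1=1 G4=G4&G0=0&1=0 -> 11010
Step 3: G0=NOT G3=NOT 1=0 G1=G2|G1=0|1=1 G2=G0&G3=1&1=1 G3=G1=1 G4=G4&G0=0&1=0 -> 01110
Step 4: G0=NOT G3=NOT 1=0 G1=G2|G1=1|1=1 G2=G0&G3=0&1=0 G3=G1=1 G4=G4&G0=0&0=0 -> 01010
Step 5: G0=NOT G3=NOT 1=0 G1=G2|G1=0|1=1 G2=G0&G3=0&1=0 G3=G1=1 G4=G4&G0=0&0=0 -> 01010
Fixed point reached at step 4: 01010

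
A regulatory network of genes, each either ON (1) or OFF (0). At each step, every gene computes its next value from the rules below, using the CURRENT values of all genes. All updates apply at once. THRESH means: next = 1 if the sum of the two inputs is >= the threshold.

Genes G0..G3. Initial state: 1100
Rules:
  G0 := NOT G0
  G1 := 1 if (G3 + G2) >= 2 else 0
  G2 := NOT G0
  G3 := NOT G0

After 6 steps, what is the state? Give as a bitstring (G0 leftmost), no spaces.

Step 1: G0=NOT G0=NOT 1=0 G1=(0+0>=2)=0 G2=NOT G0=NOT 1=0 G3=NOT G0=NOT 1=0 -> 0000
Step 2: G0=NOT G0=NOT 0=1 G1=(0+0>=2)=0 G2=NOT G0=NOT 0=1 G3=NOT G0=NOT 0=1 -> 1011
Step 3: G0=NOT G0=NOT 1=0 G1=(1+1>=2)=1 G2=NOT G0=NOT 1=0 G3=NOT G0=NOT 1=0 -> 0100
Step 4: G0=NOT G0=NOT 0=1 G1=(0+0>=2)=0 G2=NOT G0=NOT 0=1 G3=NOT G0=NOT 0=1 -> 1011
Step 5: G0=NOT G0=NOT 1=0 G1=(1+1>=2)=1 G2=NOT G0=NOT 1=0 G3=NOT G0=NOT 1=0 -> 0100
Step 6: G0=NOT G0=NOT 0=1 G1=(0+0>=2)=0 G2=NOT G0=NOT 0=1 G3=NOT G0=NOT 0=1 -> 1011

1011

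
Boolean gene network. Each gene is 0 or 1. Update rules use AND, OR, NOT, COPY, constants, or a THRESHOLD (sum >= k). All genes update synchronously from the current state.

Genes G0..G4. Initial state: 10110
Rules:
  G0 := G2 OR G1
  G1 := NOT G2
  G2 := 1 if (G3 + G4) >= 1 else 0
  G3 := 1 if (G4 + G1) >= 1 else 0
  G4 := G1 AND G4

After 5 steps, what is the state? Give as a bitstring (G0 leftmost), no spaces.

Step 1: G0=G2|G1=1|0=1 G1=NOT G2=NOT 1=0 G2=(1+0>=1)=1 G3=(0+0>=1)=0 G4=G1&G4=0&0=0 -> 10100
Step 2: G0=G2|G1=1|0=1 G1=NOT G2=NOT 1=0 G2=(0+0>=1)=0 G3=(0+0>=1)=0 G4=G1&G4=0&0=0 -> 10000
Step 3: G0=G2|G1=0|0=0 G1=NOT G2=NOT 0=1 G2=(0+0>=1)=0 G3=(0+0>=1)=0 G4=G1&G4=0&0=0 -> 01000
Step 4: G0=G2|G1=0|1=1 G1=NOT G2=NOT 0=1 G2=(0+0>=1)=0 G3=(0+1>=1)=1 G4=G1&G4=1&0=0 -> 11010
Step 5: G0=G2|G1=0|1=1 G1=NOT G2=NOT 0=1 G2=(1+0>=1)=1 G3=(0+1>=1)=1 G4=G1&G4=1&0=0 -> 11110

11110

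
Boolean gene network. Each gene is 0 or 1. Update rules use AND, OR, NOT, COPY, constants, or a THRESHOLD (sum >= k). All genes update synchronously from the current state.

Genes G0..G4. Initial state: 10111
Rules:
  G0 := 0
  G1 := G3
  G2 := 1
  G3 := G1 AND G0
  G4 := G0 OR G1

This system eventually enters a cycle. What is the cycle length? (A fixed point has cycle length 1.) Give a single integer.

Step 0: 10111
Step 1: G0=0(const) G1=G3=1 G2=1(const) G3=G1&G0=0&1=0 G4=G0|G1=1|0=1 -> 01101
Step 2: G0=0(const) G1=G3=0 G2=1(const) G3=G1&G0=1&0=0 G4=G0|G1=0|1=1 -> 00101
Step 3: G0=0(const) G1=G3=0 G2=1(const) G3=G1&G0=0&0=0 G4=G0|G1=0|0=0 -> 00100
Step 4: G0=0(const) G1=G3=0 G2=1(const) G3=G1&G0=0&0=0 G4=G0|G1=0|0=0 -> 00100
State from step 4 equals state from step 3 -> cycle length 1

Answer: 1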